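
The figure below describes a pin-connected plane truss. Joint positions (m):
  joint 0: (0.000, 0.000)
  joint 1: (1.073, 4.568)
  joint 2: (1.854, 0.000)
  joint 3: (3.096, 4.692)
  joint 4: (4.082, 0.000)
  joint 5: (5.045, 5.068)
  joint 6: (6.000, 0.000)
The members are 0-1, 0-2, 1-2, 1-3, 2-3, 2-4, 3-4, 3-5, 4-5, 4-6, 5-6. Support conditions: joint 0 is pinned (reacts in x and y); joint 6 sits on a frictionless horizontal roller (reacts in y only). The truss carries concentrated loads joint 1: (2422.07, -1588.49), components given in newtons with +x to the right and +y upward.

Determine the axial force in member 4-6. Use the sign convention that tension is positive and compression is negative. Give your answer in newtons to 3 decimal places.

N=7 nodes, M=11 members, R=3 reactions → 2N=14, M+R=14
member 0 (0-1): L=4.6923, (cx,cy)=(0.2287,0.9735)
member 1 (0-2): L=1.8540, (cx,cy)=(1.0000,0.0000)
member 2 (1-2): L=4.6343, (cx,cy)=(0.1685,-0.9857)
member 3 (1-3): L=2.0268, (cx,cy)=(0.9981,0.0612)
member 4 (2-3): L=4.8536, (cx,cy)=(0.2559,0.9667)
member 5 (2-4): L=2.2280, (cx,cy)=(1.0000,0.0000)
member 6 (3-4): L=4.7945, (cx,cy)=(0.2057,-0.9786)
member 7 (3-5): L=1.9849, (cx,cy)=(0.9819,0.1894)
member 8 (4-5): L=5.1587, (cx,cy)=(0.1867,0.9824)
member 9 (4-6): L=1.9180, (cx,cy)=(1.0000,0.0000)
member 10 (5-6): L=5.1572, (cx,cy)=(0.1852,-0.9827)
solve A·x = −loads:
  F[0-1] = +554.2738 N (tension)
  F[0-2] = +2295.3236 N (tension)
  F[1-2] = -2277.8196 N (compression)
  F[1-3] = -1915.0378 N (compression)
  F[2-3] = +2322.5696 N (tension)
  F[2-4] = +1317.1222 N (tension)
  F[3-4] = -2339.3670 N (compression)
  F[3-5] = -851.4396 N (compression)
  F[4-5] = +2330.3263 N (tension)
  F[4-6] = +401.0091 N (tension)
  F[5-6] = -2165.5305 N (compression)
  Rx@0 = -2422.0700 N
  Ry@0 = -539.5876 N
  Ry@6 = +2128.0776 N

401.009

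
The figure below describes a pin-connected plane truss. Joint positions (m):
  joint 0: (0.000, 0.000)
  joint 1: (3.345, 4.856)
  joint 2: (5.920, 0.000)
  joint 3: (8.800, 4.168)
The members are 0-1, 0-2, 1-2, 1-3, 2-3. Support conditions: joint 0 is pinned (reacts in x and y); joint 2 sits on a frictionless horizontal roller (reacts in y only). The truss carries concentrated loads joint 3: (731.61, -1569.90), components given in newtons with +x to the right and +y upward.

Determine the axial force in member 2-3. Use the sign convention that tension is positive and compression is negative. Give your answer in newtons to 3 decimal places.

-1652.087

N=4 nodes, M=5 members, R=3 reactions → 2N=8, M+R=8
member 0 (0-1): L=5.8966, (cx,cy)=(0.5673,0.8235)
member 1 (0-2): L=5.9200, (cx,cy)=(1.0000,0.0000)
member 2 (1-2): L=5.4965, (cx,cy)=(0.4685,-0.8835)
member 3 (1-3): L=5.4982, (cx,cy)=(0.9921,-0.1251)
member 4 (2-3): L=5.0662, (cx,cy)=(0.5685,0.8227)
solve A·x = −loads:
  F[0-1] = +1552.8673 N (tension)
  F[0-2] = -149.2961 N (compression)
  F[1-2] = -1686.0163 N (compression)
  F[1-3] = +1684.0089 N (tension)
  F[2-3] = -1652.0866 N (compression)
  Rx@0 = -731.6100 N
  Ry@0 = -1278.8281 N
  Ry@2 = +2848.7281 N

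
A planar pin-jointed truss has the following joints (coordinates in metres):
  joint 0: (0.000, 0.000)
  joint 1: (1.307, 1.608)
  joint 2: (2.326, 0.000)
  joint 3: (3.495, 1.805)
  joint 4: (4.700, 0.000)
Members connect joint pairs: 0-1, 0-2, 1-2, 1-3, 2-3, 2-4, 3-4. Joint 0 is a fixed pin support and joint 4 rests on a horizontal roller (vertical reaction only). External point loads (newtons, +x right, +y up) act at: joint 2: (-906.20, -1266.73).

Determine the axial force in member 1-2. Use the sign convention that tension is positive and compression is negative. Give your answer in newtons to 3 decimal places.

N=5 nodes, M=7 members, R=3 reactions → 2N=10, M+R=10
member 0 (0-1): L=2.0722, (cx,cy)=(0.6307,0.7760)
member 1 (0-2): L=2.3260, (cx,cy)=(1.0000,0.0000)
member 2 (1-2): L=1.9037, (cx,cy)=(0.5353,-0.8447)
member 3 (1-3): L=2.1969, (cx,cy)=(0.9960,0.0897)
member 4 (2-3): L=2.1505, (cx,cy)=(0.5436,0.8393)
member 5 (2-4): L=2.3740, (cx,cy)=(1.0000,0.0000)
member 6 (3-4): L=2.1703, (cx,cy)=(0.5552,-0.8317)
solve A·x = −loads:
  F[0-1] = -824.5319 N (compression)
  F[0-2] = -386.1364 N (compression)
  F[1-2] = +664.1593 N (tension)
  F[1-3] = -879.1146 N (compression)
  F[2-3] = +840.8101 N (tension)
  F[2-4] = +418.5099 N (tension)
  F[3-4] = -753.7572 N (compression)
  Rx@0 = +906.2000 N
  Ry@0 = +639.8334 N
  Ry@4 = +626.8966 N

664.159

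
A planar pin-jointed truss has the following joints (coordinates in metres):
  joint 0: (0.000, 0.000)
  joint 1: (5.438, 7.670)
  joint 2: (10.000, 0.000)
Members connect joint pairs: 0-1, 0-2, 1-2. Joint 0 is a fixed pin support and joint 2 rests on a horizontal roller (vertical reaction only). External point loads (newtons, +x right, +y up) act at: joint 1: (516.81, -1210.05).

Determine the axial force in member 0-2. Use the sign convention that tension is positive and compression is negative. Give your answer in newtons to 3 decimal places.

627.152

N=3 nodes, M=3 members, R=3 reactions → 2N=6, M+R=6
member 0 (0-1): L=9.4022, (cx,cy)=(0.5784,0.8158)
member 1 (0-2): L=10.0000, (cx,cy)=(1.0000,0.0000)
member 2 (1-2): L=8.9242, (cx,cy)=(0.5112,-0.8595)
solve A·x = −loads:
  F[0-1] = -190.7788 N (compression)
  F[0-2] = +627.1522 N (tension)
  F[1-2] = -1226.8326 N (compression)
  Rx@0 = -516.8100 N
  Ry@0 = +155.6315 N
  Ry@2 = +1054.4185 N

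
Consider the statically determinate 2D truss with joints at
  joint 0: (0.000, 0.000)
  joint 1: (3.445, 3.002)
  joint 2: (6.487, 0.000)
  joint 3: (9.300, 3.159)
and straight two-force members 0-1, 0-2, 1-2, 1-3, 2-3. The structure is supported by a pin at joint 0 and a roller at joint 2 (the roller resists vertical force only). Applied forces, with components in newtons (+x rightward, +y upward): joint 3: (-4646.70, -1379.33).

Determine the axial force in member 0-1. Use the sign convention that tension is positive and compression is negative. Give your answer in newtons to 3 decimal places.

-2533.899

N=4 nodes, M=5 members, R=3 reactions → 2N=8, M+R=8
member 0 (0-1): L=4.5695, (cx,cy)=(0.7539,0.6570)
member 1 (0-2): L=6.4870, (cx,cy)=(1.0000,0.0000)
member 2 (1-2): L=4.2738, (cx,cy)=(0.7118,-0.7024)
member 3 (1-3): L=5.8571, (cx,cy)=(0.9996,0.0268)
member 4 (2-3): L=4.2299, (cx,cy)=(0.6650,0.7468)
solve A·x = −loads:
  F[0-1] = -2533.8989 N (compression)
  F[0-2] = -2736.3500 N (compression)
  F[1-2] = +2236.2771 N (tension)
  F[1-3] = -3503.3259 N (compression)
  F[2-3] = -1721.1906 N (compression)
  Rx@0 = +4646.7000 N
  Ry@0 = +1664.6940 N
  Ry@2 = -285.3640 N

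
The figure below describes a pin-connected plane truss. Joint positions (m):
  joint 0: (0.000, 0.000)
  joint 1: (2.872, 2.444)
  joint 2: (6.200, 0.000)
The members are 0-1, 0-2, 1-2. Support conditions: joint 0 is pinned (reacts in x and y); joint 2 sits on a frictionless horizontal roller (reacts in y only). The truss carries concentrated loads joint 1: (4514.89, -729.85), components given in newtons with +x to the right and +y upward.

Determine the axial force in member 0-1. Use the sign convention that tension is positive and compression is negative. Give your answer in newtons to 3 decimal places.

N=3 nodes, M=3 members, R=3 reactions → 2N=6, M+R=6
member 0 (0-1): L=3.7711, (cx,cy)=(0.7616,0.6481)
member 1 (0-2): L=6.2000, (cx,cy)=(1.0000,0.0000)
member 2 (1-2): L=4.1290, (cx,cy)=(0.8060,-0.5919)
solve A·x = −loads:
  F[0-1] = +2141.6758 N (tension)
  F[0-2] = +2883.8480 N (tension)
  F[1-2] = -3577.9555 N (compression)
  Rx@0 = -4514.8900 N
  Ry@0 = -1387.9759 N
  Ry@2 = +2117.8259 N

2141.676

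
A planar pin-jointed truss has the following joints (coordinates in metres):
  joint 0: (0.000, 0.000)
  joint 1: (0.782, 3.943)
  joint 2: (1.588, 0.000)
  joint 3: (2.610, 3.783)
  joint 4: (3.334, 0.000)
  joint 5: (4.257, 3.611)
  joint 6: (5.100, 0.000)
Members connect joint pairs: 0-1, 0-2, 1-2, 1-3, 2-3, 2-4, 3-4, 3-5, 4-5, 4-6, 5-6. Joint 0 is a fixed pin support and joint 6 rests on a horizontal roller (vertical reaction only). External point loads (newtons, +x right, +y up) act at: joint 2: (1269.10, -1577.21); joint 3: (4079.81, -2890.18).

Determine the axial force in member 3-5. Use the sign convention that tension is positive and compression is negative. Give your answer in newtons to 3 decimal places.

-2392.982

N=7 nodes, M=11 members, R=3 reactions → 2N=14, M+R=14
member 0 (0-1): L=4.0198, (cx,cy)=(0.1945,0.9809)
member 1 (0-2): L=1.5880, (cx,cy)=(1.0000,0.0000)
member 2 (1-2): L=4.0245, (cx,cy)=(0.2003,-0.9797)
member 3 (1-3): L=1.8350, (cx,cy)=(0.9962,-0.0872)
member 4 (2-3): L=3.9186, (cx,cy)=(0.2608,0.9654)
member 5 (2-4): L=1.7460, (cx,cy)=(1.0000,0.0000)
member 6 (3-4): L=3.8517, (cx,cy)=(0.1880,-0.9822)
member 7 (3-5): L=1.6560, (cx,cy)=(0.9946,-0.1039)
member 8 (4-5): L=3.7271, (cx,cy)=(0.2476,0.9689)
member 9 (4-6): L=1.7660, (cx,cy)=(1.0000,0.0000)
member 10 (5-6): L=3.7081, (cx,cy)=(0.2273,-0.9738)
solve A·x = −loads:
  F[0-1] = +539.3656 N (tension)
  F[0-2] = +5243.9834 N (tension)
  F[1-2] = -559.3835 N (compression)
  F[1-3] = +217.7847 N (tension)
  F[2-3] = +2201.4502 N (tension)
  F[2-4] = +3288.7029 N (tension)
  F[3-4] = -4834.0675 N (compression)
  F[3-5] = -2392.9816 N (compression)
  F[4-5] = +4900.5472 N (tension)
  F[4-6] = +1166.4382 N (tension)
  F[5-6] = -5130.7993 N (compression)
  Rx@0 = -5348.9100 N
  Ry@0 = -529.0611 N
  Ry@6 = +4996.4511 N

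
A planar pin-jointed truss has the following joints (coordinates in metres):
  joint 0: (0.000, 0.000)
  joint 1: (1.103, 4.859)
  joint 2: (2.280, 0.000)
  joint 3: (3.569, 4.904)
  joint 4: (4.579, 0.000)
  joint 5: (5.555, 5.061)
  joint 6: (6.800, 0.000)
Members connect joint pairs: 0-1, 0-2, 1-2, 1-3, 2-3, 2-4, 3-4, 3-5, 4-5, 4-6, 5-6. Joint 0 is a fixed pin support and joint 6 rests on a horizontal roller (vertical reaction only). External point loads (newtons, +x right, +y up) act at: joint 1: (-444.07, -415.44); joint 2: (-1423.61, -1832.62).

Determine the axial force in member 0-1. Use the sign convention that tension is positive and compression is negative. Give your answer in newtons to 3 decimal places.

-1931.440

N=7 nodes, M=11 members, R=3 reactions → 2N=14, M+R=14
member 0 (0-1): L=4.9826, (cx,cy)=(0.2214,0.9752)
member 1 (0-2): L=2.2800, (cx,cy)=(1.0000,0.0000)
member 2 (1-2): L=4.9995, (cx,cy)=(0.2354,-0.9719)
member 3 (1-3): L=2.4664, (cx,cy)=(0.9998,0.0182)
member 4 (2-3): L=5.0706, (cx,cy)=(0.2542,0.9671)
member 5 (2-4): L=2.2990, (cx,cy)=(1.0000,0.0000)
member 6 (3-4): L=5.0069, (cx,cy)=(0.2017,-0.9794)
member 7 (3-5): L=1.9922, (cx,cy)=(0.9969,0.0788)
member 8 (4-5): L=5.1543, (cx,cy)=(0.1894,0.9819)
member 9 (4-6): L=2.2210, (cx,cy)=(1.0000,0.0000)
member 10 (5-6): L=5.2119, (cx,cy)=(0.2389,-0.9710)
solve A·x = −loads:
  F[0-1] = -1931.4396 N (compression)
  F[0-2] = -1440.1181 N (compression)
  F[1-2] = +1504.1981 N (tension)
  F[1-3] = -337.6703 N (compression)
  F[2-3] = +383.2919 N (tension)
  F[2-4] = +240.1767 N (tension)
  F[3-4] = -385.3025 N (compression)
  F[3-5] = -162.9601 N (compression)
  F[4-5] = +384.3352 N (tension)
  F[4-6] = +89.6763 N (tension)
  F[5-6] = -375.4075 N (compression)
  Rx@0 = +1867.6800 N
  Ry@0 = +1883.5206 N
  Ry@6 = +364.5394 N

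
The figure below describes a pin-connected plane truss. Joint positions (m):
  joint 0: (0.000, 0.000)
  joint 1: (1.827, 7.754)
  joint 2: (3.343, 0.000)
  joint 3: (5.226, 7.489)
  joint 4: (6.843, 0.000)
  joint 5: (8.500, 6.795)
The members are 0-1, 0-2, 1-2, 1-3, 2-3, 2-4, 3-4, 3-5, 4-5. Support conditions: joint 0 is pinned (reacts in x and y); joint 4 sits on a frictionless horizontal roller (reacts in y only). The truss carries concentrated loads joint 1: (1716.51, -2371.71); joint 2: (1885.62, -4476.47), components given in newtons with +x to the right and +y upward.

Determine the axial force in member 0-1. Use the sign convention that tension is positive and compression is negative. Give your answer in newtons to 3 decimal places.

N=6 nodes, M=9 members, R=3 reactions → 2N=12, M+R=12
member 0 (0-1): L=7.9663, (cx,cy)=(0.2293,0.9733)
member 1 (0-2): L=3.3430, (cx,cy)=(1.0000,0.0000)
member 2 (1-2): L=7.9008, (cx,cy)=(0.1919,-0.9814)
member 3 (1-3): L=3.4093, (cx,cy)=(0.9970,-0.0777)
member 4 (2-3): L=7.7221, (cx,cy)=(0.2438,0.9698)
member 5 (2-4): L=3.5000, (cx,cy)=(1.0000,0.0000)
member 6 (3-4): L=7.6616, (cx,cy)=(0.2111,-0.9775)
member 7 (3-5): L=3.3467, (cx,cy)=(0.9783,-0.2074)
member 8 (4-5): L=6.9941, (cx,cy)=(0.2369,0.9715)
solve A·x = −loads:
  F[0-1] = -2140.0932 N (compression)
  F[0-2] = +4092.9394 N (tension)
  F[1-2] = -120.6119 N (compression)
  F[1-3] = -2190.8045 N (compression)
  F[2-3] = +4737.8575 N (tension)
  F[2-4] = +1028.8706 N (tension)
  F[3-4] = -4874.9381 N (compression)
  F[3-5] = -0.0000 N (compression)
  F[4-5] = +0.0000 N (tension)
  Rx@0 = -3602.1300 N
  Ry@0 = +2083.0519 N
  Ry@4 = +4765.1281 N

-2140.093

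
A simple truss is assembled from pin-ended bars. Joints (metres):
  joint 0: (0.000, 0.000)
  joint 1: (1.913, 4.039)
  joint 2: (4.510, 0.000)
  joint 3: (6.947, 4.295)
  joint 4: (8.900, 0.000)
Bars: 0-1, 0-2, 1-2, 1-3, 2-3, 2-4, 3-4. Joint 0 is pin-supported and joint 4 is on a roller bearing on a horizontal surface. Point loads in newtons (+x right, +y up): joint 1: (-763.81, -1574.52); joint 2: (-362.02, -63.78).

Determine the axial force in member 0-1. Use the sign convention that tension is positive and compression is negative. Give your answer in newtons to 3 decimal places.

-1786.078

N=5 nodes, M=7 members, R=3 reactions → 2N=10, M+R=10
member 0 (0-1): L=4.4691, (cx,cy)=(0.4280,0.9038)
member 1 (0-2): L=4.5100, (cx,cy)=(1.0000,0.0000)
member 2 (1-2): L=4.8019, (cx,cy)=(0.5408,-0.8411)
member 3 (1-3): L=5.0405, (cx,cy)=(0.9987,0.0508)
member 4 (2-3): L=4.9382, (cx,cy)=(0.4935,0.8697)
member 5 (2-4): L=4.3900, (cx,cy)=(1.0000,0.0000)
member 6 (3-4): L=4.7182, (cx,cy)=(0.4139,-0.9103)
solve A·x = −loads:
  F[0-1] = -1786.0783 N (compression)
  F[0-2] = -361.3030 N (compression)
  F[1-2] = +45.6149 N (tension)
  F[1-3] = -25.4198 N (compression)
  F[2-3] = +29.2176 N (tension)
  F[2-4] = +10.9681 N (tension)
  F[3-4] = -26.4975 N (compression)
  Rx@0 = +1125.8300 N
  Ry@0 = +1614.1791 N
  Ry@4 = +24.1209 N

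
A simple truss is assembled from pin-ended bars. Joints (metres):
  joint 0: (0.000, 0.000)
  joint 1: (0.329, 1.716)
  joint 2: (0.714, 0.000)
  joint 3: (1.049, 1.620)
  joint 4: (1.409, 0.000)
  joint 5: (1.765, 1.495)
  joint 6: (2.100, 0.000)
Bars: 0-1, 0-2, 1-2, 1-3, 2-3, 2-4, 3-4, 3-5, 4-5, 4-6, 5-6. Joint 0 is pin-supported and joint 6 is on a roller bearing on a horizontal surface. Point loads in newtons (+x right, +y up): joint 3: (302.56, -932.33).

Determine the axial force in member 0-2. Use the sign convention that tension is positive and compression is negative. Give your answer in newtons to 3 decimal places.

347.271

N=7 nodes, M=11 members, R=3 reactions → 2N=14, M+R=14
member 0 (0-1): L=1.7473, (cx,cy)=(0.1883,0.9821)
member 1 (0-2): L=0.7140, (cx,cy)=(1.0000,0.0000)
member 2 (1-2): L=1.7587, (cx,cy)=(0.2189,-0.9757)
member 3 (1-3): L=0.7264, (cx,cy)=(0.9912,-0.1322)
member 4 (2-3): L=1.6543, (cx,cy)=(0.2025,0.9793)
member 5 (2-4): L=0.6950, (cx,cy)=(1.0000,0.0000)
member 6 (3-4): L=1.6595, (cx,cy)=(0.2169,-0.9762)
member 7 (3-5): L=0.7268, (cx,cy)=(0.9851,-0.1720)
member 8 (4-5): L=1.5368, (cx,cy)=(0.2316,0.9728)
member 9 (4-6): L=0.6910, (cx,cy)=(1.0000,0.0000)
member 10 (5-6): L=1.5321, (cx,cy)=(0.2187,-0.9758)
solve A·x = −loads:
  F[0-1] = -237.4530 N (compression)
  F[0-2] = +347.2713 N (tension)
  F[1-2] = +252.6712 N (tension)
  F[1-3] = -100.9105 N (compression)
  F[2-3] = -251.7584 N (compression)
  F[2-4] = +453.5678 N (tension)
  F[3-4] = -660.6950 N (compression)
  F[3-5] = -314.9353 N (compression)
  F[4-5] = +662.9959 N (tension)
  F[4-6] = +156.6600 N (tension)
  F[5-6] = -716.4617 N (compression)
  Rx@0 = -302.5600 N
  Ry@0 = +233.2055 N
  Ry@6 = +699.1245 N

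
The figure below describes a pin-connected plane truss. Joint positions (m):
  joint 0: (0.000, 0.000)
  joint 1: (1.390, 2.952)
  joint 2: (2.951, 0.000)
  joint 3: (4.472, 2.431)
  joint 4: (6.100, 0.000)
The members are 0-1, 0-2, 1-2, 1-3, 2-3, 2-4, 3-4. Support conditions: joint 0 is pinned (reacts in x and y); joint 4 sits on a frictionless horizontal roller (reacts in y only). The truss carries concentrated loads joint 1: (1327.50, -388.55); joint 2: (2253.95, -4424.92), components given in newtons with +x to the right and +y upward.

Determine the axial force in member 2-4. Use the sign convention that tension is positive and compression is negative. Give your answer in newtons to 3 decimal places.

1923.067

N=5 nodes, M=7 members, R=3 reactions → 2N=10, M+R=10
member 0 (0-1): L=3.2629, (cx,cy)=(0.4260,0.9047)
member 1 (0-2): L=2.9510, (cx,cy)=(1.0000,0.0000)
member 2 (1-2): L=3.3393, (cx,cy)=(0.4675,-0.8840)
member 3 (1-3): L=3.1257, (cx,cy)=(0.9860,-0.1667)
member 4 (2-3): L=2.8676, (cx,cy)=(0.5304,0.8477)
member 5 (2-4): L=3.1490, (cx,cy)=(1.0000,0.0000)
member 6 (3-4): L=2.9258, (cx,cy)=(0.5564,-0.8309)
solve A·x = −loads:
  F[0-1] = -2146.3655 N (compression)
  F[0-2] = +4495.8096 N (tension)
  F[1-2] = +2400.3872 N (tension)
  F[1-3] = -3411.6737 N (compression)
  F[2-3] = +2716.5587 N (tension)
  F[2-4] = +1923.0672 N (tension)
  F[3-4] = -3456.0548 N (compression)
  Rx@0 = -3581.4500 N
  Ry@0 = +1941.8629 N
  Ry@4 = +2871.6071 N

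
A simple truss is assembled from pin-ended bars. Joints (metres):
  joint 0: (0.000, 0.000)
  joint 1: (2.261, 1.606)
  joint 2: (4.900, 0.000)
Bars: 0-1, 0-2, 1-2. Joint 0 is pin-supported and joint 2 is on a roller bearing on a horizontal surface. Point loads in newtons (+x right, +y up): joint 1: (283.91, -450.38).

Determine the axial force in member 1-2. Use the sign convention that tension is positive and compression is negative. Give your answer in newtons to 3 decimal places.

-578.749

N=3 nodes, M=3 members, R=3 reactions → 2N=6, M+R=6
member 0 (0-1): L=2.7733, (cx,cy)=(0.8153,0.5791)
member 1 (0-2): L=4.9000, (cx,cy)=(1.0000,0.0000)
member 2 (1-2): L=3.0893, (cx,cy)=(0.8542,-0.5199)
solve A·x = −loads:
  F[0-1] = -258.1801 N (compression)
  F[0-2] = +494.3954 N (tension)
  F[1-2] = -578.7489 N (compression)
  Rx@0 = -283.9100 N
  Ry@0 = +149.5088 N
  Ry@2 = +300.8712 N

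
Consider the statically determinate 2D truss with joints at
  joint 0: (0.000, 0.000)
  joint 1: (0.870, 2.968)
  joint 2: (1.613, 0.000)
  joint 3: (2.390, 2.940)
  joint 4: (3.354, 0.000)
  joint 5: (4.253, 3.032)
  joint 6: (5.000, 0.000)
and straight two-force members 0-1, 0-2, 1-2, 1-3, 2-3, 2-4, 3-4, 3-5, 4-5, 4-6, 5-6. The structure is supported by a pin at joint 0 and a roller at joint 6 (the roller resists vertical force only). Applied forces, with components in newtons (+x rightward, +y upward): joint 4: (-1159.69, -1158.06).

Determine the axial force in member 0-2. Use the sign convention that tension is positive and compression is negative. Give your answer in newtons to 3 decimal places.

N=7 nodes, M=11 members, R=3 reactions → 2N=14, M+R=14
member 0 (0-1): L=3.0929, (cx,cy)=(0.2813,0.9596)
member 1 (0-2): L=1.6130, (cx,cy)=(1.0000,0.0000)
member 2 (1-2): L=3.0596, (cx,cy)=(0.2428,-0.9701)
member 3 (1-3): L=1.5203, (cx,cy)=(0.9998,-0.0184)
member 4 (2-3): L=3.0409, (cx,cy)=(0.2555,0.9668)
member 5 (2-4): L=1.7410, (cx,cy)=(1.0000,0.0000)
member 6 (3-4): L=3.0940, (cx,cy)=(0.3116,-0.9502)
member 7 (3-5): L=1.8653, (cx,cy)=(0.9988,0.0493)
member 8 (4-5): L=3.1625, (cx,cy)=(0.2843,0.9587)
member 9 (4-6): L=1.6460, (cx,cy)=(1.0000,0.0000)
member 10 (5-6): L=3.1227, (cx,cy)=(0.2392,-0.9710)
solve A·x = −loads:
  F[0-1] = -397.2743 N (compression)
  F[0-2] = -1047.9403 N (compression)
  F[1-2] = +396.9501 N (tension)
  F[1-3] = -208.1816 N (compression)
  F[2-3] = -398.2886 N (compression)
  F[2-4] = -849.7758 N (compression)
  F[3-4] = +378.9617 N (tension)
  F[3-5] = -428.5087 N (compression)
  F[4-5] = +832.2993 N (tension)
  F[4-6] = +191.3884 N (tension)
  F[5-6] = -800.0557 N (compression)
  Rx@0 = +1159.6900 N
  Ry@0 = +381.2334 N
  Ry@6 = +776.8266 N

-1047.940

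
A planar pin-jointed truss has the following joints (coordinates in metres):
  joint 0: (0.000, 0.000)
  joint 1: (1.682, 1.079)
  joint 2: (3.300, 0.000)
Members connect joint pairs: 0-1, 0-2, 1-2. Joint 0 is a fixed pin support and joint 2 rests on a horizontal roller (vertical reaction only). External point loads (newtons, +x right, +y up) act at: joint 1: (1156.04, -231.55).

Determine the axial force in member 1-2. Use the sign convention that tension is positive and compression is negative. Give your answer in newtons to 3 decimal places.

-894.004

N=3 nodes, M=3 members, R=3 reactions → 2N=6, M+R=6
member 0 (0-1): L=1.9983, (cx,cy)=(0.8417,0.5399)
member 1 (0-2): L=3.3000, (cx,cy)=(1.0000,0.0000)
member 2 (1-2): L=1.9448, (cx,cy)=(0.8320,-0.5548)
solve A·x = −loads:
  F[0-1] = +489.7886 N (tension)
  F[0-2] = +743.7857 N (tension)
  F[1-2] = -894.0042 N (compression)
  Rx@0 = -1156.0400 N
  Ry@0 = -264.4604 N
  Ry@2 = +496.0104 N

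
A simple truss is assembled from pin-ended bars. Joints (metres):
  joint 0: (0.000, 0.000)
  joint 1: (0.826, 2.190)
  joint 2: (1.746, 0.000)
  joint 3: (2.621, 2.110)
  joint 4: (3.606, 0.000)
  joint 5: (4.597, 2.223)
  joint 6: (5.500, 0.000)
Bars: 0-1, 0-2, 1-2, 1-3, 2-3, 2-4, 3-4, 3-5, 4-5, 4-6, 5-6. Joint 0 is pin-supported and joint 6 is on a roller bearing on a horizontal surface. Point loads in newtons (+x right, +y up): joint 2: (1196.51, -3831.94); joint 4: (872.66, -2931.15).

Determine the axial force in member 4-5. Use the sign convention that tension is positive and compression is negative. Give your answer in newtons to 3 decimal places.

3607.737

N=7 nodes, M=11 members, R=3 reactions → 2N=14, M+R=14
member 0 (0-1): L=2.3406, (cx,cy)=(0.3529,0.9357)
member 1 (0-2): L=1.7460, (cx,cy)=(1.0000,0.0000)
member 2 (1-2): L=2.3754, (cx,cy)=(0.3873,-0.9220)
member 3 (1-3): L=1.7968, (cx,cy)=(0.9990,-0.0445)
member 4 (2-3): L=2.2842, (cx,cy)=(0.3831,0.9237)
member 5 (2-4): L=1.8600, (cx,cy)=(1.0000,0.0000)
member 6 (3-4): L=2.3286, (cx,cy)=(0.4230,-0.9061)
member 7 (3-5): L=1.9792, (cx,cy)=(0.9984,0.0571)
member 8 (4-5): L=2.4339, (cx,cy)=(0.4072,0.9134)
member 9 (4-6): L=1.8940, (cx,cy)=(1.0000,0.0000)
member 10 (5-6): L=2.3994, (cx,cy)=(0.3763,-0.9265)
solve A·x = −loads:
  F[0-1] = -3874.1141 N (compression)
  F[0-2] = +3436.3526 N (tension)
  F[1-2] = +4074.0864 N (tension)
  F[1-3] = -2948.0163 N (compression)
  F[2-3] = +82.0892 N (tension)
  F[2-4] = +3786.3077 N (tension)
  F[3-4] = -401.6968 N (compression)
  F[3-5] = -2748.2115 N (compression)
  F[4-5] = +3607.7365 N (tension)
  F[4-6] = +1274.7757 N (tension)
  F[5-6] = -3387.2664 N (compression)
  Rx@0 = -2069.1700 N
  Ry@0 = +3624.8547 N
  Ry@6 = +3138.2353 N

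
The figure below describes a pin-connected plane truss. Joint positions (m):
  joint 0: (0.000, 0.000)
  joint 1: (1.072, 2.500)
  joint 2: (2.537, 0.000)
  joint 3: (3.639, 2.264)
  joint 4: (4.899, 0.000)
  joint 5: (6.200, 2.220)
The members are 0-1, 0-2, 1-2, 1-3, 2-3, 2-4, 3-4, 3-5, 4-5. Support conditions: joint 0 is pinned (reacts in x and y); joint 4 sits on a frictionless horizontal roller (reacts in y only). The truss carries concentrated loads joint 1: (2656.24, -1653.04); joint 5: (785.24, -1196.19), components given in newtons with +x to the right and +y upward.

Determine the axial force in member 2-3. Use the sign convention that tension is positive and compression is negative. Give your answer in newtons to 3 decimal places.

N=6 nodes, M=9 members, R=3 reactions → 2N=12, M+R=12
member 0 (0-1): L=2.7201, (cx,cy)=(0.3941,0.9191)
member 1 (0-2): L=2.5370, (cx,cy)=(1.0000,0.0000)
member 2 (1-2): L=2.8976, (cx,cy)=(0.5056,-0.8628)
member 3 (1-3): L=2.5778, (cx,cy)=(0.9958,-0.0916)
member 4 (2-3): L=2.5180, (cx,cy)=(0.4377,0.8991)
member 5 (2-4): L=2.3620, (cx,cy)=(1.0000,0.0000)
member 6 (3-4): L=2.5910, (cx,cy)=(0.4863,-0.8738)
member 7 (3-5): L=2.5614, (cx,cy)=(0.9999,-0.0172)
member 8 (4-5): L=2.5731, (cx,cy)=(0.5056,0.8628)
solve A·x = −loads:
  F[0-1] = +802.6378 N (tension)
  F[0-2] = +3125.1630 N (tension)
  F[1-2] = -2665.2109 N (compression)
  F[1-3] = -996.6133 N (compression)
  F[2-3] = +2557.4148 N (tension)
  F[2-4] = +658.3984 N (tension)
  F[3-4] = -2764.9571 N (compression)
  F[3-5] = +1471.6524 N (tension)
  F[4-5] = -1357.1636 N (compression)
  Rx@0 = -3441.4800 N
  Ry@0 = -737.6795 N
  Ry@4 = +3586.9095 N

2557.415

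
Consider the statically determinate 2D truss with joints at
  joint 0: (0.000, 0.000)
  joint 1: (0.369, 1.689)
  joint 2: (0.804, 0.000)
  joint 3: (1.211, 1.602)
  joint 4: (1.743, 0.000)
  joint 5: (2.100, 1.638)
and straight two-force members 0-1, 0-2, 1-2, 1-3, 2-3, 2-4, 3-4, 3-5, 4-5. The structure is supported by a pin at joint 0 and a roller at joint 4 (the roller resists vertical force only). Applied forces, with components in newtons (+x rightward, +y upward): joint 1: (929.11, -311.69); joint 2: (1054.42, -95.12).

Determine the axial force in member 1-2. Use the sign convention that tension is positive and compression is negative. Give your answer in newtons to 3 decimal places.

N=6 nodes, M=9 members, R=3 reactions → 2N=12, M+R=12
member 0 (0-1): L=1.7288, (cx,cy)=(0.2134,0.9770)
member 1 (0-2): L=0.8040, (cx,cy)=(1.0000,0.0000)
member 2 (1-2): L=1.7441, (cx,cy)=(0.2494,-0.9684)
member 3 (1-3): L=0.8465, (cx,cy)=(0.9947,-0.1028)
member 4 (2-3): L=1.6529, (cx,cy)=(0.2462,0.9692)
member 5 (2-4): L=0.9390, (cx,cy)=(1.0000,0.0000)
member 6 (3-4): L=1.6880, (cx,cy)=(0.3152,-0.9490)
member 7 (3-5): L=0.8897, (cx,cy)=(0.9992,0.0405)
member 8 (4-5): L=1.6765, (cx,cy)=(0.2129,0.9771)
solve A·x = −loads:
  F[0-1] = +617.6094 N (tension)
  F[0-2] = +1851.7086 N (tension)
  F[1-2] = -883.3683 N (compression)
  F[1-3] = -580.0396 N (compression)
  F[2-3] = +980.7698 N (tension)
  F[2-4] = +335.4680 N (tension)
  F[3-4] = -1064.4330 N (compression)
  F[3-5] = -0.0000 N (compression)
  F[4-5] = +0.0000 N (tension)
  Rx@0 = -1983.5300 N
  Ry@0 = -603.3775 N
  Ry@4 = +1010.1875 N

-883.368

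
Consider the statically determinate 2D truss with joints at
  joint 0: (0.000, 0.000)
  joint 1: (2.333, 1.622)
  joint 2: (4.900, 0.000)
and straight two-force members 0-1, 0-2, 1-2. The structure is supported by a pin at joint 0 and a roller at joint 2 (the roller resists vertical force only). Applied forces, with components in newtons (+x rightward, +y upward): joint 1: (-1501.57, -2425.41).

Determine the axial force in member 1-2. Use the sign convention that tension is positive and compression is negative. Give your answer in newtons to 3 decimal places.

-1231.342

N=3 nodes, M=3 members, R=3 reactions → 2N=6, M+R=6
member 0 (0-1): L=2.8414, (cx,cy)=(0.8211,0.5708)
member 1 (0-2): L=4.9000, (cx,cy)=(1.0000,0.0000)
member 2 (1-2): L=3.0365, (cx,cy)=(0.8454,-0.5342)
solve A·x = −loads:
  F[0-1] = -3096.6217 N (compression)
  F[0-2] = +1040.9515 N (tension)
  F[1-2] = -1231.3425 N (compression)
  Rx@0 = +1501.5700 N
  Ry@0 = +1767.6682 N
  Ry@2 = +657.7418 N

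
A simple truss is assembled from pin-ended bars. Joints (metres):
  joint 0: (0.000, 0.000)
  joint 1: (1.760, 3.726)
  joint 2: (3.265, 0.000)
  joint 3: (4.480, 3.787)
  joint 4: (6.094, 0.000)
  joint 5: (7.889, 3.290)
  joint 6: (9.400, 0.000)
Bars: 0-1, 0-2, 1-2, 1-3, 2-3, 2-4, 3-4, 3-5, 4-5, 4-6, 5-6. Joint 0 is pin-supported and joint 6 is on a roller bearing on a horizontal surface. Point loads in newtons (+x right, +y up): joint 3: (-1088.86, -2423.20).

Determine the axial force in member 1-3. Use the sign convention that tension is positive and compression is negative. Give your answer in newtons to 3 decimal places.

N=7 nodes, M=11 members, R=3 reactions → 2N=14, M+R=14
member 0 (0-1): L=4.1208, (cx,cy)=(0.4271,0.9042)
member 1 (0-2): L=3.2650, (cx,cy)=(1.0000,0.0000)
member 2 (1-2): L=4.0185, (cx,cy)=(0.3745,-0.9272)
member 3 (1-3): L=2.7207, (cx,cy)=(0.9997,0.0224)
member 4 (2-3): L=3.9771, (cx,cy)=(0.3055,0.9522)
member 5 (2-4): L=2.8290, (cx,cy)=(1.0000,0.0000)
member 6 (3-4): L=4.1166, (cx,cy)=(0.3921,-0.9199)
member 7 (3-5): L=3.4450, (cx,cy)=(0.9895,-0.1443)
member 8 (4-5): L=3.7478, (cx,cy)=(0.4789,0.8778)
member 9 (4-6): L=3.3060, (cx,cy)=(1.0000,0.0000)
member 10 (5-6): L=3.6204, (cx,cy)=(0.4174,-0.9087)
solve A·x = −loads:
  F[0-1] = -1887.8361 N (compression)
  F[0-2] = -282.5548 N (compression)
  F[1-2] = +1805.1199 N (tension)
  F[1-3] = -1482.7326 N (compression)
  F[2-3] = -1757.7742 N (compression)
  F[2-4] = +930.4935 N (tension)
  F[3-4] = -672.8967 N (compression)
  F[3-5] = -673.7177 N (compression)
  F[4-5] = +705.1602 N (tension)
  F[4-6] = +328.9365 N (tension)
  F[5-6] = -788.1393 N (compression)
  Rx@0 = +1088.8600 N
  Ry@0 = +1706.9848 N
  Ry@6 = +716.2152 N

-1482.733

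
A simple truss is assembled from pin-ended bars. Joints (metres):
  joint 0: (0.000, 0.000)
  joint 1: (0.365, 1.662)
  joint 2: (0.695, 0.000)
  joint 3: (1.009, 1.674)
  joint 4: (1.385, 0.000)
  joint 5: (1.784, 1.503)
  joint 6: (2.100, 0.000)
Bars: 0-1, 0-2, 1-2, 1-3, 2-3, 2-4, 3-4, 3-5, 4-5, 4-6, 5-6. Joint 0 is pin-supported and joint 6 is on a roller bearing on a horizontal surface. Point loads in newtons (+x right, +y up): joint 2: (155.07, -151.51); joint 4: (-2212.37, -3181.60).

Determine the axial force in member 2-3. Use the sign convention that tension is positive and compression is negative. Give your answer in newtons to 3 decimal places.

-1041.777

N=7 nodes, M=11 members, R=3 reactions → 2N=14, M+R=14
member 0 (0-1): L=1.7016, (cx,cy)=(0.2145,0.9767)
member 1 (0-2): L=0.6950, (cx,cy)=(1.0000,0.0000)
member 2 (1-2): L=1.6944, (cx,cy)=(0.1948,-0.9809)
member 3 (1-3): L=0.6441, (cx,cy)=(0.9998,0.0186)
member 4 (2-3): L=1.7032, (cx,cy)=(0.1844,0.9829)
member 5 (2-4): L=0.6900, (cx,cy)=(1.0000,0.0000)
member 6 (3-4): L=1.7157, (cx,cy)=(0.2192,-0.9757)
member 7 (3-5): L=0.7936, (cx,cy)=(0.9765,-0.2155)
member 8 (4-5): L=1.5551, (cx,cy)=(0.2566,0.9665)
member 9 (4-6): L=0.7150, (cx,cy)=(1.0000,0.0000)
member 10 (5-6): L=1.5359, (cx,cy)=(0.2057,-0.9786)
solve A·x = −loads:
  F[0-1] = -1212.8577 N (compression)
  F[0-2] = -1797.1384 N (compression)
  F[1-2] = +1198.3762 N (tension)
  F[1-3] = -493.6359 N (compression)
  F[2-3] = -1041.7771 N (compression)
  F[2-4] = -1526.7583 N (compression)
  F[3-4] = +1277.1997 N (tension)
  F[3-5] = -988.7353 N (compression)
  F[4-5] = +2002.4862 N (tension)
  F[4-6] = +451.7104 N (tension)
  F[5-6] = -2195.4553 N (compression)
  Rx@0 = +2057.3000 N
  Ry@0 = +1184.6265 N
  Ry@6 = +2148.4835 N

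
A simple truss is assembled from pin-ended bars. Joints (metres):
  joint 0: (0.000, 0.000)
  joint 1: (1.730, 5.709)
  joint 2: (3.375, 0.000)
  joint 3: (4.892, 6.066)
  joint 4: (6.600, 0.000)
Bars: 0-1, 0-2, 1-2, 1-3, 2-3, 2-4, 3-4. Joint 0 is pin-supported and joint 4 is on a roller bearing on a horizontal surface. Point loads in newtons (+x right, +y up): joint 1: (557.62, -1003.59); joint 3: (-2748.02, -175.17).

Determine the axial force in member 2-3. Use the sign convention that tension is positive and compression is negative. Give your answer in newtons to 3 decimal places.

-1663.055

N=5 nodes, M=7 members, R=3 reactions → 2N=10, M+R=10
member 0 (0-1): L=5.9654, (cx,cy)=(0.2900,0.9570)
member 1 (0-2): L=3.3750, (cx,cy)=(1.0000,0.0000)
member 2 (1-2): L=5.9413, (cx,cy)=(0.2769,-0.9609)
member 3 (1-3): L=3.1821, (cx,cy)=(0.9937,0.1122)
member 4 (2-3): L=6.2528, (cx,cy)=(0.2426,0.9701)
member 5 (2-4): L=3.2250, (cx,cy)=(1.0000,0.0000)
member 6 (3-4): L=6.3019, (cx,cy)=(0.2710,-0.9626)
solve A·x = −loads:
  F[0-1] = -2956.2449 N (compression)
  F[0-2] = -1333.0671 N (compression)
  F[1-2] = +1679.0096 N (tension)
  F[1-3] = -1891.7749 N (compression)
  F[2-3] = -1663.0555 N (compression)
  F[2-4] = -464.7130 N (compression)
  F[3-4] = +1714.6153 N (tension)
  Rx@0 = +2190.4000 N
  Ry@0 = +2829.1985 N
  Ry@4 = -1650.4385 N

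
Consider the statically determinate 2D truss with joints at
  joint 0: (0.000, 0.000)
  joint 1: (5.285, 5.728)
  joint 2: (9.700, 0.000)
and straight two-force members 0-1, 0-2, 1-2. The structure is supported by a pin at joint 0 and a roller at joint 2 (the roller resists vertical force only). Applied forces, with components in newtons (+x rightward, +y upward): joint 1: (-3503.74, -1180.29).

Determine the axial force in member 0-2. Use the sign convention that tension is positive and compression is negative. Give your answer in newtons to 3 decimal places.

-1099.077

N=3 nodes, M=3 members, R=3 reactions → 2N=6, M+R=6
member 0 (0-1): L=7.7937, (cx,cy)=(0.6781,0.7350)
member 1 (0-2): L=9.7000, (cx,cy)=(1.0000,0.0000)
member 2 (1-2): L=7.2320, (cx,cy)=(0.6105,-0.7920)
solve A·x = −loads:
  F[0-1] = -3546.0999 N (compression)
  F[0-2] = -1099.0769 N (compression)
  F[1-2] = +1800.3518 N (tension)
  Rx@0 = +3503.7400 N
  Ry@0 = +2606.2271 N
  Ry@2 = -1425.9371 N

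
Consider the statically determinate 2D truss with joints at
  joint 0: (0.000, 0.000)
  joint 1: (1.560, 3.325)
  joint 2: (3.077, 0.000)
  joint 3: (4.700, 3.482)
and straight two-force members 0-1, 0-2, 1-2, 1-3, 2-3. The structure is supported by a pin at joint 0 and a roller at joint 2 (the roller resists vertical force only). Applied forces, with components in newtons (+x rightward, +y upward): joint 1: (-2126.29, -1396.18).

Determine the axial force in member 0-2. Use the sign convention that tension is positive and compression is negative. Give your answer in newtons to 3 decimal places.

N=4 nodes, M=5 members, R=3 reactions → 2N=8, M+R=8
member 0 (0-1): L=3.6728, (cx,cy)=(0.4247,0.9053)
member 1 (0-2): L=3.0770, (cx,cy)=(1.0000,0.0000)
member 2 (1-2): L=3.6547, (cx,cy)=(0.4151,-0.9098)
member 3 (1-3): L=3.1439, (cx,cy)=(0.9988,0.0499)
member 4 (2-3): L=3.8417, (cx,cy)=(0.4225,0.9064)
solve A·x = −loads:
  F[0-1] = -3298.3104 N (compression)
  F[0-2] = -725.3400 N (compression)
  F[1-2] = +1747.4676 N (tension)
  F[1-3] = -0.0000 N (compression)
  F[2-3] = +0.0000 N (tension)
  Rx@0 = +2126.2900 N
  Ry@0 = +2985.9991 N
  Ry@2 = -1589.8191 N

-725.340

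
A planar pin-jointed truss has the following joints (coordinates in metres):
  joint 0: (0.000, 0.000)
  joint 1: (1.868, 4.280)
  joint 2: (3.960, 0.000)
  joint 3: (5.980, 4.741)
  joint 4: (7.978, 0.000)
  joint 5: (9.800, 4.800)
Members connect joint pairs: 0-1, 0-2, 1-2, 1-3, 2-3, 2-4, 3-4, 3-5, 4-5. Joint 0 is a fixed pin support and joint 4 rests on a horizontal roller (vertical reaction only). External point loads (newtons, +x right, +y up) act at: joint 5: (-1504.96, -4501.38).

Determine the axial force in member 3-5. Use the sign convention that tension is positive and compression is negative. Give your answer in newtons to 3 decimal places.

N=6 nodes, M=9 members, R=3 reactions → 2N=12, M+R=12
member 0 (0-1): L=4.6699, (cx,cy)=(0.4000,0.9165)
member 1 (0-2): L=3.9600, (cx,cy)=(1.0000,0.0000)
member 2 (1-2): L=4.7639, (cx,cy)=(0.4391,-0.8984)
member 3 (1-3): L=4.1378, (cx,cy)=(0.9938,0.1114)
member 4 (2-3): L=5.1534, (cx,cy)=(0.3920,0.9200)
member 5 (2-4): L=4.0180, (cx,cy)=(1.0000,0.0000)
member 6 (3-4): L=5.1448, (cx,cy)=(0.3884,-0.9215)
member 7 (3-5): L=3.8205, (cx,cy)=(0.9999,0.0154)
member 8 (4-5): L=5.1342, (cx,cy)=(0.3549,0.9349)
solve A·x = −loads:
  F[0-1] = +133.7140 N (tension)
  F[0-2] = -1558.4469 N (compression)
  F[1-2] = -122.9921 N (compression)
  F[1-3] = +108.1705 N (tension)
  F[2-3] = +120.1104 N (tension)
  F[2-4] = -1659.5373 N (compression)
  F[3-4] = -129.5544 N (compression)
  F[3-5] = +204.9145 N (tension)
  F[4-5] = -4818.1437 N (compression)
  Rx@0 = +1504.9600 N
  Ry@0 = -122.5503 N
  Ry@4 = +4623.9303 N

204.914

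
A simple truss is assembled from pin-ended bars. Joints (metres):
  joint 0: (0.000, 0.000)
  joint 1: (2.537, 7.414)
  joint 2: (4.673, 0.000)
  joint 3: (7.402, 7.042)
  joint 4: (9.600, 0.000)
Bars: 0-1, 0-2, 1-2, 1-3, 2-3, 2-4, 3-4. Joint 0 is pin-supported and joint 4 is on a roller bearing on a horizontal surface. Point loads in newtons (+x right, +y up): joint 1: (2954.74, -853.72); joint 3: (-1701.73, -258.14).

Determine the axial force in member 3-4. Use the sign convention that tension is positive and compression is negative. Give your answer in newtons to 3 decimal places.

-1527.666

N=5 nodes, M=7 members, R=3 reactions → 2N=10, M+R=10
member 0 (0-1): L=7.8361, (cx,cy)=(0.3238,0.9461)
member 1 (0-2): L=4.6730, (cx,cy)=(1.0000,0.0000)
member 2 (1-2): L=7.7156, (cx,cy)=(0.2768,-0.9609)
member 3 (1-3): L=4.8792, (cx,cy)=(0.9971,-0.0762)
member 4 (2-3): L=7.5523, (cx,cy)=(0.3613,0.9324)
member 5 (2-4): L=4.9270, (cx,cy)=(1.0000,0.0000)
member 6 (3-4): L=7.3771, (cx,cy)=(0.2980,-0.9546)
solve A·x = −loads:
  F[0-1] = +366.1419 N (tension)
  F[0-2] = +1134.4680 N (tension)
  F[1-2] = -1046.3169 N (compression)
  F[1-3] = -2553.9661 N (compression)
  F[2-3] = +1078.2796 N (tension)
  F[2-4] = +455.1693 N (tension)
  F[3-4] = -1527.6659 N (compression)
  Rx@0 = -1253.0100 N
  Ry@0 = -346.4212 N
  Ry@4 = +1458.2812 N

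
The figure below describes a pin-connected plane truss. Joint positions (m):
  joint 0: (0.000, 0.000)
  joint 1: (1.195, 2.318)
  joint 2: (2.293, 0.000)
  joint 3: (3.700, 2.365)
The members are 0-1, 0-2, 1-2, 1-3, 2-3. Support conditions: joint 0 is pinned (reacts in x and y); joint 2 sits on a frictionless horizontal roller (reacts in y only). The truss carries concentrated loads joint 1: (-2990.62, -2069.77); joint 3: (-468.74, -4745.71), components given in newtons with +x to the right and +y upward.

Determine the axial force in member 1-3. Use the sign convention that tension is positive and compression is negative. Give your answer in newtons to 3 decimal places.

N=4 nodes, M=5 members, R=3 reactions → 2N=8, M+R=8
member 0 (0-1): L=2.6079, (cx,cy)=(0.4582,0.8888)
member 1 (0-2): L=2.2930, (cx,cy)=(1.0000,0.0000)
member 2 (1-2): L=2.5649, (cx,cy)=(0.4281,-0.9037)
member 3 (1-3): L=2.5054, (cx,cy)=(0.9998,0.0188)
member 4 (2-3): L=2.7519, (cx,cy)=(0.5113,0.8594)
solve A·x = −loads:
  F[0-1] = -1784.1193 N (compression)
  F[0-2] = -2641.8357 N (compression)
  F[1-2] = -486.0936 N (compression)
  F[1-3] = +2381.6048 N (tension)
  F[2-3] = -5574.0366 N (compression)
  Rx@0 = +3459.3600 N
  Ry@0 = +1585.7919 N
  Ry@2 = +5229.6881 N

2381.605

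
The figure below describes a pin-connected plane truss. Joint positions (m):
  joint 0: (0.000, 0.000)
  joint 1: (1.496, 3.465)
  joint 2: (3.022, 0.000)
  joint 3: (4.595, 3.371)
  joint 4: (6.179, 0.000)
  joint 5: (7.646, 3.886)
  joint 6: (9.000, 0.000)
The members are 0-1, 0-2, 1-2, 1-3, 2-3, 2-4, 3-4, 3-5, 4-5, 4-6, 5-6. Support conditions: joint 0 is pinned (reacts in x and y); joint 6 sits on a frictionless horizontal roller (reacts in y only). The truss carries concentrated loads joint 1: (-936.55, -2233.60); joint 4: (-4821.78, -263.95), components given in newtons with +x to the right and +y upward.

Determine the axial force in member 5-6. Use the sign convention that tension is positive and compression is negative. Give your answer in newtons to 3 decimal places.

N=7 nodes, M=11 members, R=3 reactions → 2N=14, M+R=14
member 0 (0-1): L=3.7742, (cx,cy)=(0.3964,0.9181)
member 1 (0-2): L=3.0220, (cx,cy)=(1.0000,0.0000)
member 2 (1-2): L=3.7861, (cx,cy)=(0.4030,-0.9152)
member 3 (1-3): L=3.1004, (cx,cy)=(0.9995,-0.0303)
member 4 (2-3): L=3.7199, (cx,cy)=(0.4229,0.9062)
member 5 (2-4): L=3.1570, (cx,cy)=(1.0000,0.0000)
member 6 (3-4): L=3.7246, (cx,cy)=(0.4253,-0.9051)
member 7 (3-5): L=3.0942, (cx,cy)=(0.9861,0.1664)
member 8 (4-5): L=4.1537, (cx,cy)=(0.3532,0.9356)
member 9 (4-6): L=2.8210, (cx,cy)=(1.0000,0.0000)
member 10 (5-6): L=4.1151, (cx,cy)=(0.3290,-0.9443)
solve A·x = −loads:
  F[0-1] = -2511.3446 N (compression)
  F[0-2] = -4762.8828 N (compression)
  F[1-2] = +81.7517 N (tension)
  F[1-3] = -91.8894 N (compression)
  F[2-3] = -82.5620 N (compression)
  F[2-4] = -4695.0211 N (compression)
  F[3-4] = +51.8350 N (tension)
  F[3-5] = -150.9083 N (compression)
  F[4-5] = +231.9864 N (tension)
  F[4-6] = +66.8702 N (tension)
  F[5-6] = -203.2347 N (compression)
  Rx@0 = +5758.3300 N
  Ry@0 = +2305.6315 N
  Ry@6 = +191.9185 N

-203.235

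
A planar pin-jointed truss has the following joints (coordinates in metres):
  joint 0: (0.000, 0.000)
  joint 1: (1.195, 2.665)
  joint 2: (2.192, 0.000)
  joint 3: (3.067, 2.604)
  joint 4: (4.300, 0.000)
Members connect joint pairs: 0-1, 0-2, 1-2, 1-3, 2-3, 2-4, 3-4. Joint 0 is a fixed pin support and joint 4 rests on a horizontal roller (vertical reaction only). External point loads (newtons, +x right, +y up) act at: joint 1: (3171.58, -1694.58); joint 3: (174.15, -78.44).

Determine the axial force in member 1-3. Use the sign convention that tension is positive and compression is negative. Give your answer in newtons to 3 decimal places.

N=5 nodes, M=7 members, R=3 reactions → 2N=10, M+R=10
member 0 (0-1): L=2.9207, (cx,cy)=(0.4092,0.9125)
member 1 (0-2): L=2.1920, (cx,cy)=(1.0000,0.0000)
member 2 (1-2): L=2.8454, (cx,cy)=(0.3504,-0.9366)
member 3 (1-3): L=1.8730, (cx,cy)=(0.9995,-0.0326)
member 4 (2-3): L=2.7471, (cx,cy)=(0.3185,0.9479)
member 5 (2-4): L=2.1080, (cx,cy)=(1.0000,0.0000)
member 6 (3-4): L=2.8812, (cx,cy)=(0.4280,-0.9038)
solve A·x = −loads:
  F[0-1] = +904.1083 N (tension)
  F[0-2] = +2975.8103 N (tension)
  F[1-2] = -2624.6127 N (compression)
  F[1-3] = -1883.0170 N (compression)
  F[2-3] = +2593.2897 N (tension)
  F[2-4] = +1230.1530 N (tension)
  F[3-4] = -2874.5113 N (compression)
  Rx@0 = -3345.7300 N
  Ry@0 = -824.9674 N
  Ry@4 = +2597.9874 N

-1883.017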